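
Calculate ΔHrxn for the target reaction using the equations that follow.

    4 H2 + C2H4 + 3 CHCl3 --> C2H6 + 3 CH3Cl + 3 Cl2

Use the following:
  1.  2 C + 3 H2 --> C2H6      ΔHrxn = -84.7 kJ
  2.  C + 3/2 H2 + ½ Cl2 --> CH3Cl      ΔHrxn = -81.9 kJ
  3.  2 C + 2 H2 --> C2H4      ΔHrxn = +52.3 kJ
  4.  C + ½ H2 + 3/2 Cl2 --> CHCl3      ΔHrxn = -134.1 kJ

ΔHrxn = 19.6 kJ

eq. 1 as written: -84.7 kJ
eq. 2 × 3: (3)·(-81.9) = -245.7 kJ
eq. 3 reversed: -52.3 kJ
eq. 4 reversed and × 3: (-3)·(-134.1) = +402.3 kJ
ΔHrxn = (1)·(-84.7) + (3)·(-81.9) + (-1)·(+52.3) + (-3)·(-134.1) = 19.6 kJ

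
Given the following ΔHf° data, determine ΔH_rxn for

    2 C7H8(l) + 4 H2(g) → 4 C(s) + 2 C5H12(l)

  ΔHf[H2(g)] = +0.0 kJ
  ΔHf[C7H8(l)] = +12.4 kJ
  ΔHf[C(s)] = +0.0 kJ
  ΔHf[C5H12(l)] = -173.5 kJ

ΔH°rxn = Σ nΔHf°(products) − Σ nΔHf°(reactants).
Products: 4·(+0.0) + 2·(-173.5) = -347.0
Reactants: 2·(+12.4) + 4·(+0.0) = +24.8
ΔH_rxn = (-347.0) − (+24.8) = -371.8 kJ

ΔH_rxn = -371.8 kJ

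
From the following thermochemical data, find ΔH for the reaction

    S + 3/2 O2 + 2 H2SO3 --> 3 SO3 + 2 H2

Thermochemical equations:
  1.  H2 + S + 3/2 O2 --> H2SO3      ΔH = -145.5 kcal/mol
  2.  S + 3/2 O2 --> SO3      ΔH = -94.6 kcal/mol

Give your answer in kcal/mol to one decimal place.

ΔH = 7.2 kcal/mol

eq. 1 reversed and × 2 (reverse to put H2SO3 on the reactant side; ×2 to match 2 H2SO3 in the target): (-2)·(-145.5) = +291.0 kcal/mol
eq. 2 × 3 (scale by 3 for the 3 SO3): (3)·(-94.6) = -283.8 kcal/mol
ΔH = (-2)·(-145.5) + (3)·(-94.6) = 7.2 kcal/mol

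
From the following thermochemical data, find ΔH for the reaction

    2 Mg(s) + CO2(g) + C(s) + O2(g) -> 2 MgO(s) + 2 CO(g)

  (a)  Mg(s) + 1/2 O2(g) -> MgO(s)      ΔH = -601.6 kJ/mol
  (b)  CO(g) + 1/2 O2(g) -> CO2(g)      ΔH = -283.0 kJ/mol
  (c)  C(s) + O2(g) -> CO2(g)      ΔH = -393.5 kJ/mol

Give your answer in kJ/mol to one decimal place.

(a) × 2 (×2 to match 2 MgO(s) in the target): (2)·(-601.6) = -1203.2 kJ/mol
(b) reversed and × 2 (CO(g) must end up as a product; scale by 2 for the 2 CO(g)): (-2)·(-283.0) = +566.0 kJ/mol
(c) as written (C(s) already on the reactant side): -393.5 kJ/mol
ΔH = (-1203.2) + (+566.0) + (-393.5) = -1030.7 kJ/mol

ΔH = -1030.7 kJ/mol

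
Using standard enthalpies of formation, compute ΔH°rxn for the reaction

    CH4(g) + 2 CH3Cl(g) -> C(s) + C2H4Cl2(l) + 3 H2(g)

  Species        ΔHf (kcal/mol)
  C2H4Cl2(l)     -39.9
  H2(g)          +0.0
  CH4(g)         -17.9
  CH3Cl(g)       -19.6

Products: 1·(+0.0) + 1·(-39.9) + 3·(+0.0) = -39.9
Reactants: 1·(-17.9) + 2·(-19.6) = -57.1
ΔH°rxn = (-39.9) − (-57.1) = 17.2 kcal/mol

ΔH°rxn = 17.2 kcal/mol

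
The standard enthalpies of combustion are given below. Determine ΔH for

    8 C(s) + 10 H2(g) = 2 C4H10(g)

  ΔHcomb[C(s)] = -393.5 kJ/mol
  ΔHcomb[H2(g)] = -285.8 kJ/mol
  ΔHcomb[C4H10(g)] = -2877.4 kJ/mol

With combustion enthalpies, reactants minus products:
= [8·(-393.5) + 10·(-285.8)] − [2·(-2877.4)]
= -251.2 kJ/mol

ΔH = -251.2 kJ/mol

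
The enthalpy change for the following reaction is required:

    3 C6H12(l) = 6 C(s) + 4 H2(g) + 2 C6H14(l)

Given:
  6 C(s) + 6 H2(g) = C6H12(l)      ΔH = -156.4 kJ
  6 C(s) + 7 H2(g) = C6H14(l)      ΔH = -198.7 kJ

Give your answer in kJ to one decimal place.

equation 1 reversed and × 3 (reverse to put C6H12(l) on the reactant side; ×3 to match 3 C6H12(l) in the target): (-3)·(-156.4) = +469.2 kJ
equation 2 × 2 (×2 to match 2 C6H14(l) in the target): (2)·(-198.7) = -397.4 kJ
Combining the equations, ΔH = (+469.2) + (-397.4) = 71.8 kJ

ΔH = 71.8 kJ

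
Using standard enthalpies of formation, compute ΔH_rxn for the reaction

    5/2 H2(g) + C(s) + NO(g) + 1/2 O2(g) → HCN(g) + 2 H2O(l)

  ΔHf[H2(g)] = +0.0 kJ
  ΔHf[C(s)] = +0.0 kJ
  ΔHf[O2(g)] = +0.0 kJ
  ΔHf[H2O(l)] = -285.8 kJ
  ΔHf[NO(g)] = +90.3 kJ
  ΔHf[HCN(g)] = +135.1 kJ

Products: 1·(+135.1) + 2·(-285.8) = -436.5
Reactants: 5/2·(+0.0) + 1·(+0.0) + 1·(+90.3) + 1/2·(+0.0) = +90.3
ΔH_rxn = (-436.5) − (+90.3) = -526.8 kJ

ΔH_rxn = -526.8 kJ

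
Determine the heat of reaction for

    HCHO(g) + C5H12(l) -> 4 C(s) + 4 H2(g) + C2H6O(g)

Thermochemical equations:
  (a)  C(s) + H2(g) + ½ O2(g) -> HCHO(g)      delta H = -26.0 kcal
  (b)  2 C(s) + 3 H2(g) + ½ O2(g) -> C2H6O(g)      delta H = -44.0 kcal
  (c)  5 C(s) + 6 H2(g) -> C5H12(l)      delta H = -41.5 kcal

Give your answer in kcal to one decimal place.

(a) reversed (HCHO(g) must end up as a reactant): +26.0 kcal
(b) as written (C2H6O(g) already on the product side): -44.0 kcal
(c) reversed (C5H12(l) must end up as a reactant): +41.5 kcal
delta H = (-1)·(-26.0) + (1)·(-44.0) + (-1)·(-41.5) = 23.5 kcal

delta H = 23.5 kcal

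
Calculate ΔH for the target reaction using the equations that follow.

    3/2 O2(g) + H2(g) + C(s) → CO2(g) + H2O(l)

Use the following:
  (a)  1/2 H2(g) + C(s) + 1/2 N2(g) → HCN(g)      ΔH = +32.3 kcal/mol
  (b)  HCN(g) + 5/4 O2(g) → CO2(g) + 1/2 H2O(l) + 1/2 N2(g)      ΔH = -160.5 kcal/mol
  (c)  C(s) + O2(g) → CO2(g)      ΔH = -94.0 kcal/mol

(a) × 2: (2)·(+32.3) = +64.6 kcal/mol
(b) × 2: (2)·(-160.5) = -321.0 kcal/mol
(c) reversed: +94.0 kcal/mol
ΔH = (+64.6) + (-321.0) + (+94.0) = -162.4 kcal/mol

ΔH = -162.4 kcal/mol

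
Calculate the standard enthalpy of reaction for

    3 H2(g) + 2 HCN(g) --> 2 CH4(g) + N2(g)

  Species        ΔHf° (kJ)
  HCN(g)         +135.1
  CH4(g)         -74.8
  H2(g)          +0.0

Products: 2·(-74.8) + 1·(+0.0) = -149.6
Reactants: 3·(+0.0) + 2·(+135.1) = +270.2
ΔH° = (-149.6) − (+270.2) = -419.8 kJ

ΔH° = -419.8 kJ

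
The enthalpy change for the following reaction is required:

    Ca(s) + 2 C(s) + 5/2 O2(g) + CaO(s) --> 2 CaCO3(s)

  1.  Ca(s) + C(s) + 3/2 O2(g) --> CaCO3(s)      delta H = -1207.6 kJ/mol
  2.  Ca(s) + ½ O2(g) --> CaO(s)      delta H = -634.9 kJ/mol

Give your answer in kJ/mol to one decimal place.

eq. 1 × 2 (×2 to match 2 CaCO3(s) in the target): (2)·(-1207.6) = -2415.2 kJ/mol
eq. 2 reversed (reverse to put CaO(s) on the reactant side): +634.9 kJ/mol
Since enthalpy is a state function, delta H = (-2415.2) + (+634.9) = -1780.3 kJ/mol

delta H = -1780.3 kJ/mol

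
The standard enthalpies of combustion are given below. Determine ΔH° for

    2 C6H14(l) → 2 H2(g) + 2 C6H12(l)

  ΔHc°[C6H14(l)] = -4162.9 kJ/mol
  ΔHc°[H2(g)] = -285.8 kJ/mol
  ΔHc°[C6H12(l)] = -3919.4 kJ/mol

ΔH° = 84.6 kJ/mol

Using ΔH = Σ nΔHc°(reactants) − Σ nΔHc°(products):
= [2·(-4162.9)] − [2·(-285.8) + 2·(-3919.4)]
= 84.6 kJ/mol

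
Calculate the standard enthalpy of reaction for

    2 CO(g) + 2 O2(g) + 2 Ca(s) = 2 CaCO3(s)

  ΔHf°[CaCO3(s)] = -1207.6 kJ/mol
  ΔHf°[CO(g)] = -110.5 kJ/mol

ΔH°rxn = Σ nΔHf°(products) − Σ nΔHf°(reactants).
Products: 2·(-1207.6) = -2415.2
Reactants: 2·(-110.5) + 2·(+0.0) + 2·(+0.0) = -221.0
ΔHrxn = (-2415.2) − (-221.0) = -2194.2 kJ/mol

ΔHrxn = -2194.2 kJ/mol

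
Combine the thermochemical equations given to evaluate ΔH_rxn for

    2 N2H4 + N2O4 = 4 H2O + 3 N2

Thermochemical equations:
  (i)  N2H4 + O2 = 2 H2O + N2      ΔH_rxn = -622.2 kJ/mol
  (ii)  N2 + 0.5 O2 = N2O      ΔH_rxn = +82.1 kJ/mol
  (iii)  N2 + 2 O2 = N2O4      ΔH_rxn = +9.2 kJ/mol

ΔH_rxn = -1253.6 kJ/mol

(i) × 2: (2)·(-622.2) = -1244.4 kJ/mol
(ii): not needed.
(iii) reversed: -9.2 kJ/mol
Since enthalpy is a state function, ΔH_rxn = (-1244.4) + (-9.2) = -1253.6 kJ/mol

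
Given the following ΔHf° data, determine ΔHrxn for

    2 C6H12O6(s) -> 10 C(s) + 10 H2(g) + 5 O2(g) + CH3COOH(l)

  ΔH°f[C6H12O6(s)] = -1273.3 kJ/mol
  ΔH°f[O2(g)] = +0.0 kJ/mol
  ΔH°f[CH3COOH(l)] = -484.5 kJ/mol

ΔHrxn = 2062.1 kJ/mol

ΔH°rxn = Σ nΔHf°(products) − Σ nΔHf°(reactants).
Products: 10·(+0.0) + 10·(+0.0) + 5·(+0.0) + 1·(-484.5) = -484.5
Reactants: 2·(-1273.3) = -2546.6
ΔHrxn = (-484.5) − (-2546.6) = 2062.1 kJ/mol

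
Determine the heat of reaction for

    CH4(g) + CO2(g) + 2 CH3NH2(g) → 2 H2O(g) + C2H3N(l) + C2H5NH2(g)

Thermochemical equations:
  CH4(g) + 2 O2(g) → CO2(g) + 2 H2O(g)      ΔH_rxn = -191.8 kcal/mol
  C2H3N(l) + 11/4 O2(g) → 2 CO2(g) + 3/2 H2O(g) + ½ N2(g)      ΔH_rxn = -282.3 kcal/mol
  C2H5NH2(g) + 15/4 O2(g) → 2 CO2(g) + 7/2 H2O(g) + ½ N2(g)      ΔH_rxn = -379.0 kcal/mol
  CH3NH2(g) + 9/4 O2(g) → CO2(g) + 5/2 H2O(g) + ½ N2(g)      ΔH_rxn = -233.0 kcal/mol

ΔH_rxn = 3.5 kcal/mol

equation 1 as written: -191.8 kcal/mol
equation 2 reversed: +282.3 kcal/mol
equation 3 reversed: +379.0 kcal/mol
equation 4 × 2: (2)·(-233.0) = -466.0 kcal/mol
ΔH_rxn = (1)·(-191.8) + (-1)·(-282.3) + (-1)·(-379.0) + (2)·(-233.0) = 3.5 kcal/mol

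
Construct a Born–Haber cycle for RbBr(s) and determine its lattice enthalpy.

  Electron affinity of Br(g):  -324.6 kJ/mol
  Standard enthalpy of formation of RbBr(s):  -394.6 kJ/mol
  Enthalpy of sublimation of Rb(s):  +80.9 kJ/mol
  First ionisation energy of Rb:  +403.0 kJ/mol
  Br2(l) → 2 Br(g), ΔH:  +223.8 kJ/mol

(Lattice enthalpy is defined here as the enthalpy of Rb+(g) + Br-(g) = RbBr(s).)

ΔHf° = 1·ΔHsub + 1·(ΣIE) + 1/2·D(Br2) + 1·EA + U
-394.6 = 1·(+80.9) + 1·(+403.0) + 1/2·(+223.8) + 1·(-324.6) + U
U = -394.6 − (+271.2) = -665.8 kJ/mol

U = -665.8 kJ/mol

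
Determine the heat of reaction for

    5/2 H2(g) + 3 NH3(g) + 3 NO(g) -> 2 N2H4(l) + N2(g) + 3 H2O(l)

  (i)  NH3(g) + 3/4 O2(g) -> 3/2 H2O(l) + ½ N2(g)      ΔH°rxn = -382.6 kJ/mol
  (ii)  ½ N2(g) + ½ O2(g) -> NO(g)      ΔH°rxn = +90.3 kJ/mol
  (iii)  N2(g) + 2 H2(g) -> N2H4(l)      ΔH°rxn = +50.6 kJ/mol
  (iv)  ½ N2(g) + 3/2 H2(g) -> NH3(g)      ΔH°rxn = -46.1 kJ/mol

(i) × 2: (2)·(-382.6) = -765.2 kJ/mol
(ii) reversed and × 3: (-3)·(+90.3) = -270.9 kJ/mol
(iii) × 2: (2)·(+50.6) = +101.2 kJ/mol
(iv) reversed: +46.1 kJ/mol
Since enthalpy is a state function, ΔH°rxn = (-765.2) + (-270.9) + (+101.2) + (+46.1) = -888.8 kJ/mol

ΔH°rxn = -888.8 kJ/mol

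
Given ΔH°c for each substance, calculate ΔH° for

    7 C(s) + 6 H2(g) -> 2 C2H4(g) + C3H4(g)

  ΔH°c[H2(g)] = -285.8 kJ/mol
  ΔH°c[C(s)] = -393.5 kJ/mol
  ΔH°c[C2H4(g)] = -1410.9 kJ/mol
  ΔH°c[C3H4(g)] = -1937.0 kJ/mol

ΔH° = 289.5 kJ/mol

With combustion enthalpies, reactants minus products:
= [7·(-393.5) + 6·(-285.8)] − [2·(-1410.9) + 1·(-1937.0)]
= 289.5 kJ/mol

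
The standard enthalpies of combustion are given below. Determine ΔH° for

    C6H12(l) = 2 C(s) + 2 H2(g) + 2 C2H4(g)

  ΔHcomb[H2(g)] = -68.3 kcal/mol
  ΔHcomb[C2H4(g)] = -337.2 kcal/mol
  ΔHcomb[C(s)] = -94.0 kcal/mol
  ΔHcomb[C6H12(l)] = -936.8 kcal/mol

Using ΔH = Σ nΔHc°(reactants) − Σ nΔHc°(products):
= [1·(-936.8)] − [2·(-94.0) + 2·(-68.3) + 2·(-337.2)]
= 62.2 kcal/mol

ΔH° = 62.2 kcal/mol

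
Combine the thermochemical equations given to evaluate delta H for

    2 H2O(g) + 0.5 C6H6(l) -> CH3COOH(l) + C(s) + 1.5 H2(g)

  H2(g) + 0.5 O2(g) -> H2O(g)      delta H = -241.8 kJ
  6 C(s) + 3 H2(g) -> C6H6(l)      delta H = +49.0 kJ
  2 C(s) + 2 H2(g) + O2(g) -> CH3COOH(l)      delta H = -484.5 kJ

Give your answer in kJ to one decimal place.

delta H = -25.4 kJ

equation 1 reversed and × 2: (-2)·(-241.8) = +483.6 kJ
equation 2 reversed and × 1/2: (-1/2)·(+49.0) = -24.5 kJ
equation 3 as written: -484.5 kJ
delta H = (-2)·(-241.8) + (-1/2)·(+49.0) + (1)·(-484.5) = -25.4 kJ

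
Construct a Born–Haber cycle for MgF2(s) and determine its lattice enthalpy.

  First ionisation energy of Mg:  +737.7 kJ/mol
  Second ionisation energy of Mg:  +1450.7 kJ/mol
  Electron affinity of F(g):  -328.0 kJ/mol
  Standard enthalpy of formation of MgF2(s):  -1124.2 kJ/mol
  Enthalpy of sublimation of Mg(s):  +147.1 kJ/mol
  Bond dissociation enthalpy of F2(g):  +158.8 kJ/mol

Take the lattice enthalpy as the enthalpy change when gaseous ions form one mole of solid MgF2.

U = -2962.5 kJ/mol

ΔHf° = 1·ΔHsub + 1·(ΣIE) + 1·D(F2) + 2·EA + U
-1124.2 = 1·(+147.1) + 1·(+2188.4) + 1·(+158.8) + 2·(-328.0) + U
U = -1124.2 − (+1838.3) = -2962.5 kJ/mol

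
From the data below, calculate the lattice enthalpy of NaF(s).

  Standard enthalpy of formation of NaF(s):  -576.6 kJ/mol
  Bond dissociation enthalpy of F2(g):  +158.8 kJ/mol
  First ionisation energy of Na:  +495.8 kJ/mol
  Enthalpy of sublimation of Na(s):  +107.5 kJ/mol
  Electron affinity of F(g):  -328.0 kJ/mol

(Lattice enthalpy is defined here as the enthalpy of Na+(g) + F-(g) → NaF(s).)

U = -931.3 kJ/mol

ΔHf° = 1·ΔHsub + 1·(ΣIE) + 1/2·D(F2) + 1·EA + U
-576.6 = 1·(+107.5) + 1·(+495.8) + 1/2·(+158.8) + 1·(-328.0) + U
U = -576.6 − (+354.7) = -931.3 kJ/mol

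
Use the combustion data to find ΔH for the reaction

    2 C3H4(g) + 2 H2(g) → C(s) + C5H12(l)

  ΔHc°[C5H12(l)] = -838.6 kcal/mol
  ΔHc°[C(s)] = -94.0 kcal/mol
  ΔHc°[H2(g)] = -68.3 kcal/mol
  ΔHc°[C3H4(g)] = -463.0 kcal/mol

With combustion enthalpies, reactants minus products:
= [2·(-463.0) + 2·(-68.3)] − [1·(-94.0) + 1·(-838.6)]
= -130.0 kcal/mol

ΔH = -130.0 kcal/mol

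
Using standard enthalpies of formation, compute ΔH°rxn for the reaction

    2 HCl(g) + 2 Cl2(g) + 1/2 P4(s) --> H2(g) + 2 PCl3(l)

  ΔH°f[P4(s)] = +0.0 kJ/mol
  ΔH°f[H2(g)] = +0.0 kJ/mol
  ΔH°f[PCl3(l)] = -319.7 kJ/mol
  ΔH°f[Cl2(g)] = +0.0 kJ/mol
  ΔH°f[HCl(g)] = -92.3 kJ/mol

ΔH°rxn = -454.8 kJ/mol

Products: 1·(+0.0) + 2·(-319.7) = -639.4
Reactants: 2·(-92.3) + 2·(+0.0) + 1/2·(+0.0) = -184.6
ΔH°rxn = (-639.4) − (-184.6) = -454.8 kJ/mol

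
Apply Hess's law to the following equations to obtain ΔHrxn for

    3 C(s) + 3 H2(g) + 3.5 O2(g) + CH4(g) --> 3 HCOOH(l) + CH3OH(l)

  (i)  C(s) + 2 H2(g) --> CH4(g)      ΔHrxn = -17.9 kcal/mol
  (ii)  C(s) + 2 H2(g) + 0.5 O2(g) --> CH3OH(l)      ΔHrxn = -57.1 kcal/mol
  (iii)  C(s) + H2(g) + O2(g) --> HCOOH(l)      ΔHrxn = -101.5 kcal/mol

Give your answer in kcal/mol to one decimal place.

(i) reversed (reverse to put CH4(g) on the reactant side): +17.9 kcal/mol
(ii) as written (CH3OH(l) already on the product side): -57.1 kcal/mol
(iii) × 3 (scale by 3 for the 3 HCOOH(l)): (3)·(-101.5) = -304.5 kcal/mol
Since enthalpy is a state function, ΔHrxn = (+17.9) + (-57.1) + (-304.5) = -343.7 kcal/mol

ΔHrxn = -343.7 kcal/mol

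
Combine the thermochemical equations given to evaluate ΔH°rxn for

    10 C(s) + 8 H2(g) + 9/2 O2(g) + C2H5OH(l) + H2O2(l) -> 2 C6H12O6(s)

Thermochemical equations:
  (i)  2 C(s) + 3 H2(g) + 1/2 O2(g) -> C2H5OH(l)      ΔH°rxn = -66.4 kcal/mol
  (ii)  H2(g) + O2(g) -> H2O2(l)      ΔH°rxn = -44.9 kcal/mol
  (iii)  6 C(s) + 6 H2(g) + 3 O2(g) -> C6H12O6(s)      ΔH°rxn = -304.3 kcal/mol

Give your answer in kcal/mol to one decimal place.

ΔH°rxn = -497.3 kcal/mol

(i) reversed: +66.4 kcal/mol
(ii) reversed: +44.9 kcal/mol
(iii) × 2: (2)·(-304.3) = -608.6 kcal/mol
Combining the equations, ΔH°rxn = (-1)·(-66.4) + (-1)·(-44.9) + (2)·(-304.3) = -497.3 kcal/mol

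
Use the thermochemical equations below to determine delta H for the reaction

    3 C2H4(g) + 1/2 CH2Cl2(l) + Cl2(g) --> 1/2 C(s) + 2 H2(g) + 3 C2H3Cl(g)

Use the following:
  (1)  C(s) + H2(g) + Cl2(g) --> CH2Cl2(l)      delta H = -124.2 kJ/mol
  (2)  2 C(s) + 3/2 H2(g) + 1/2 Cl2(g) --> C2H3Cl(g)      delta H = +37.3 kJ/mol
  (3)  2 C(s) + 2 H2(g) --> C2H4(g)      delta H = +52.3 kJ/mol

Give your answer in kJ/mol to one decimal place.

(1) reversed and × 1/2 (CH2Cl2(l) must end up as a reactant; scale by 1/2 for the 1/2 CH2Cl2(l)): (-1/2)·(-124.2) = +62.1 kJ/mol
(2) × 3 (scale by 3 for the 3 C2H3Cl(g)): (3)·(+37.3) = +111.9 kJ/mol
(3) reversed and × 3 (reverse to put C2H4(g) on the reactant side; scale by 3 for the 3 C2H4(g)): (-3)·(+52.3) = -156.9 kJ/mol
Summing the manipulated equations, delta H = (-1/2)·(-124.2) + (3)·(+37.3) + (-3)·(+52.3) = 17.1 kJ/mol

delta H = 17.1 kJ/mol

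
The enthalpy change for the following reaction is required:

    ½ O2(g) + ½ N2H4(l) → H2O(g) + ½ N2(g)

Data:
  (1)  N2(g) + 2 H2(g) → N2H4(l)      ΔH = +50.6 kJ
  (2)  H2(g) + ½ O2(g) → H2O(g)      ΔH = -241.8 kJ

(1) reversed and × 1/2: (-1/2)·(+50.6) = -25.3 kJ
(2) as written: -241.8 kJ
By Hess's law, ΔH = (-1/2)·(+50.6) + (1)·(-241.8) = -267.1 kJ

ΔH = -267.1 kJ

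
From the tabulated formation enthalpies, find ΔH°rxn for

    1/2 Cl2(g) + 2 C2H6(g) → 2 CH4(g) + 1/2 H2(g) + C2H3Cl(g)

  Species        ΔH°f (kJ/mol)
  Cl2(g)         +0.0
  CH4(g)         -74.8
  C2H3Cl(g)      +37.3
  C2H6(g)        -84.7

Products: 2·(-74.8) + 1/2·(+0.0) + 1·(+37.3) = -112.3
Reactants: 1/2·(+0.0) + 2·(-84.7) = -169.4
ΔH°rxn = (-112.3) − (-169.4) = 57.1 kJ/mol

ΔH°rxn = 57.1 kJ/mol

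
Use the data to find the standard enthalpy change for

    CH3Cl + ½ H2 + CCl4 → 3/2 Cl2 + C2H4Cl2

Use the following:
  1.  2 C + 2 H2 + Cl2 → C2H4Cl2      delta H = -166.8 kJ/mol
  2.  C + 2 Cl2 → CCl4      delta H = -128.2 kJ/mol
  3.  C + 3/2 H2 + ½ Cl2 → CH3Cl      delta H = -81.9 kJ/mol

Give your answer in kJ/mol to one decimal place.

eq. 1 as written: -166.8 kJ/mol
eq. 2 reversed: +128.2 kJ/mol
eq. 3 reversed: +81.9 kJ/mol
delta H = (1)·(-166.8) + (-1)·(-128.2) + (-1)·(-81.9) = 43.3 kJ/mol

delta H = 43.3 kJ/mol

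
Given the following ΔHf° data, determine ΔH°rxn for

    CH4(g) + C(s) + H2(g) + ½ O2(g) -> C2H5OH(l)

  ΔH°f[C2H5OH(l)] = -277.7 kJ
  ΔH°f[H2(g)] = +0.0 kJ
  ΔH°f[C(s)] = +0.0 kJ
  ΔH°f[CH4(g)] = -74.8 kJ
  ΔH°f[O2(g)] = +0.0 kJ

ΔH°rxn = Σ nΔHf°(products) − Σ nΔHf°(reactants).
Products: 1·(-277.7) = -277.7
Reactants: 1·(-74.8) + 1·(+0.0) + 1·(+0.0) + 1/2·(+0.0) = -74.8
ΔH°rxn = (-277.7) − (-74.8) = -202.9 kJ

ΔH°rxn = -202.9 kJ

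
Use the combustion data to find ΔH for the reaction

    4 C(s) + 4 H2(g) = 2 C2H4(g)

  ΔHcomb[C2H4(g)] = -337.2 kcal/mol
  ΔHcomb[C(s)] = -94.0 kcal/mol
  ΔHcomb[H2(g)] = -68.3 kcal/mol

ΔH = 25.2 kcal/mol

With combustion enthalpies, reactants minus products:
= [4·(-94.0) + 4·(-68.3)] − [2·(-337.2)]
= 25.2 kcal/mol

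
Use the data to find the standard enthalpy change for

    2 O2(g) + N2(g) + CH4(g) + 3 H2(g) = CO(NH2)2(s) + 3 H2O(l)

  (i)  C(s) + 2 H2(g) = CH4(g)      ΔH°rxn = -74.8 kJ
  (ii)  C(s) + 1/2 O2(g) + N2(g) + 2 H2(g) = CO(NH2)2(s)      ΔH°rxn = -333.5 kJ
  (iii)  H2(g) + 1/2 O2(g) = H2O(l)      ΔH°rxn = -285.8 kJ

(i) reversed (reverse to put CH4(g) on the reactant side): +74.8 kJ
(ii) as written (CO(NH2)2(s) already on the product side): -333.5 kJ
(iii) × 3 (scale by 3 for the 3 H2O(l)): (3)·(-285.8) = -857.4 kJ
ΔH°rxn = (-1)·(-74.8) + (1)·(-333.5) + (3)·(-285.8) = -1116.1 kJ

ΔH°rxn = -1116.1 kJ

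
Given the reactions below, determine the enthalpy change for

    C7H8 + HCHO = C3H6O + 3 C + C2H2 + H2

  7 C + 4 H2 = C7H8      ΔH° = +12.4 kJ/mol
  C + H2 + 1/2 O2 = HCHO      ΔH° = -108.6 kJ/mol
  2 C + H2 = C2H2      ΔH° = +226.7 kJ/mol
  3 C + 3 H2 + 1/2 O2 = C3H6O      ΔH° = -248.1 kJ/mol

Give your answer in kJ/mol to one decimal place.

equation 1 reversed (C7H8 must end up as a reactant): -12.4 kJ/mol
equation 2 reversed (reverse to put HCHO on the reactant side): +108.6 kJ/mol
equation 3 as written (C2H2 already on the product side): +226.7 kJ/mol
equation 4 as written (C3H6O already on the product side): -248.1 kJ/mol
Combining the equations, ΔH° = (-1)·(+12.4) + (-1)·(-108.6) + (1)·(+226.7) + (1)·(-248.1) = 74.8 kJ/mol

ΔH° = 74.8 kJ/mol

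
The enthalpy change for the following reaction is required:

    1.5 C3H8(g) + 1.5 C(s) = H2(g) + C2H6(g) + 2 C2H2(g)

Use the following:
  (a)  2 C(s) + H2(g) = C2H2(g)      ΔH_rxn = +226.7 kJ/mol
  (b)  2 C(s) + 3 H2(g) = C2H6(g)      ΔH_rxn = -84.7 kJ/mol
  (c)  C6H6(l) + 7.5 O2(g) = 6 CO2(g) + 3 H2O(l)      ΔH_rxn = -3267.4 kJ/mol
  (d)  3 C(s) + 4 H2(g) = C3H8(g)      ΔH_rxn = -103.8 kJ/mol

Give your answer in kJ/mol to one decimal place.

(a) × 2 (scale by 2 for the 2 C2H2(g)): (2)·(+226.7) = +453.4 kJ/mol
(b) as written (C2H6(g) already on the product side): -84.7 kJ/mol
(c): not needed (H2O(l) appears nowhere else).
(d) reversed and × 3/2 (C3H8(g) must end up as a reactant; ×3/2 to match 3/2 C3H8(g) in the target): (-3/2)·(-103.8) = +155.7 kJ/mol
By Hess's law, ΔH_rxn = (+453.4) + (-84.7) + (+155.7) = 524.4 kJ/mol

ΔH_rxn = 524.4 kJ/mol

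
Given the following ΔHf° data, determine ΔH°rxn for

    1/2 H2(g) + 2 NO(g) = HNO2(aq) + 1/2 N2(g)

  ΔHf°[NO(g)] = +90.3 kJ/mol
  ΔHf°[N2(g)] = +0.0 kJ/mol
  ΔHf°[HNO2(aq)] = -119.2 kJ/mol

ΔH°rxn = -299.8 kJ/mol

Products: 1·(-119.2) + 1/2·(+0.0) = -119.2
Reactants: 1/2·(+0.0) + 2·(+90.3) = +180.6
ΔH°rxn = (-119.2) − (+180.6) = -299.8 kJ/mol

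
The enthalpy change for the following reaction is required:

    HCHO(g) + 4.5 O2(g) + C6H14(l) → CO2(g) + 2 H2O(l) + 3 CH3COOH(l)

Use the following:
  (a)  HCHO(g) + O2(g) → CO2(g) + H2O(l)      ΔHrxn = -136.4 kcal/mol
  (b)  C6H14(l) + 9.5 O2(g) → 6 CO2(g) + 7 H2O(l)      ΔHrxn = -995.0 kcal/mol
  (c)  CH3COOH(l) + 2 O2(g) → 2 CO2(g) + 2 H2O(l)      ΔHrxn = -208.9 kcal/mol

ΔHrxn = -504.7 kcal/mol

(a) as written: -136.4 kcal/mol
(b) as written: -995.0 kcal/mol
(c) reversed and × 3: (-3)·(-208.9) = +626.7 kcal/mol
By Hess's law, ΔHrxn = (1)·(-136.4) + (1)·(-995.0) + (-3)·(-208.9) = -504.7 kcal/mol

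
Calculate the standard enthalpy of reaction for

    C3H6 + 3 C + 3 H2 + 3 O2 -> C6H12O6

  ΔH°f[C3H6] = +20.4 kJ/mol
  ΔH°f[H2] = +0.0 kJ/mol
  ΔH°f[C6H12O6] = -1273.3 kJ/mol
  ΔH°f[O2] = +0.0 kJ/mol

Products: 1·(-1273.3) = -1273.3
Reactants: 1·(+20.4) + 3·(+0.0) + 3·(+0.0) + 3·(+0.0) = +20.4
ΔH°rxn = (-1273.3) − (+20.4) = -1293.7 kJ/mol

ΔH°rxn = -1293.7 kJ/mol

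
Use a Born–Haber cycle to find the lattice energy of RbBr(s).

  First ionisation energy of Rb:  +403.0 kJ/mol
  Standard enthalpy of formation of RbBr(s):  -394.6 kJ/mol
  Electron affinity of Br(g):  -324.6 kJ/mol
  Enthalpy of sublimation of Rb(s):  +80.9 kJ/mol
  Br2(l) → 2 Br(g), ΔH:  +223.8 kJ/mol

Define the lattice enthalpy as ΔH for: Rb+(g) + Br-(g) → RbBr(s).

U = -665.8 kJ/mol

ΔHf° = 1·ΔHsub + 1·(ΣIE) + 1/2·D(Br2) + 1·EA + U
-394.6 = 1·(+80.9) + 1·(+403.0) + 1/2·(+223.8) + 1·(-324.6) + U
U = -394.6 − (+271.2) = -665.8 kJ/mol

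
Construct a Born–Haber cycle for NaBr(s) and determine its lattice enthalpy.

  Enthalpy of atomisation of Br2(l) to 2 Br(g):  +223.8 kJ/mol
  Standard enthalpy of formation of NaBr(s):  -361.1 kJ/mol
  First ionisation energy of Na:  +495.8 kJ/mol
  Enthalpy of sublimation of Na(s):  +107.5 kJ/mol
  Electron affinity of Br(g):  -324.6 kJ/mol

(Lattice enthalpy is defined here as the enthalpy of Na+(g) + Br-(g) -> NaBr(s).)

ΔHf° = 1·ΔHsub + 1·(ΣIE) + 1/2·D(Br2) + 1·EA + U
-361.1 = 1·(+107.5) + 1·(+495.8) + 1/2·(+223.8) + 1·(-324.6) + U
U = -361.1 − (+390.6) = -751.7 kJ/mol

U = -751.7 kJ/mol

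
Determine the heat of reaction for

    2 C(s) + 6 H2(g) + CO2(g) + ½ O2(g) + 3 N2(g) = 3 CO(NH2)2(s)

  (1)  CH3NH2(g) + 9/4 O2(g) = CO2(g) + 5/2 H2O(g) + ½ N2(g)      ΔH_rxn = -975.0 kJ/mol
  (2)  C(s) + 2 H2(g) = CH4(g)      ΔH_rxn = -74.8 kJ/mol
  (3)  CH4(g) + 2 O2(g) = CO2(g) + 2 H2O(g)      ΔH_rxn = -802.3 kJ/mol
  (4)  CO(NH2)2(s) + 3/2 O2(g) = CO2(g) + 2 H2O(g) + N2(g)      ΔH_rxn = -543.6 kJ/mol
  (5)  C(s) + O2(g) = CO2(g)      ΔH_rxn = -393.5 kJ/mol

(1): not needed.
(2) × 3: (3)·(-74.8) = -224.4 kJ/mol
(3) × 3: (3)·(-802.3) = -2406.9 kJ/mol
(4) reversed and × 3: (-3)·(-543.6) = +1630.8 kJ/mol
(5) reversed: +393.5 kJ/mol
ΔH_rxn = (3)·(-74.8) + (3)·(-802.3) + (-3)·(-543.6) + (-1)·(-393.5) = -607.0 kJ/mol

ΔH_rxn = -607.0 kJ/mol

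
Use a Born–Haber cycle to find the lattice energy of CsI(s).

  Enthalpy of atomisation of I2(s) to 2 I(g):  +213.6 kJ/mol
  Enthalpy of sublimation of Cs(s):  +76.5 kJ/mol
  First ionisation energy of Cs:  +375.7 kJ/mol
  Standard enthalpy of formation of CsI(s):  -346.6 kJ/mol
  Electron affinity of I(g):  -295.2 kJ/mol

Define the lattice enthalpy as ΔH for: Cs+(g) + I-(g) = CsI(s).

U = -610.4 kJ/mol

ΔHf° = 1·ΔHsub + 1·(ΣIE) + 1/2·D(I2) + 1·EA + U
-346.6 = 1·(+76.5) + 1·(+375.7) + 1/2·(+213.6) + 1·(-295.2) + U
U = -346.6 − (+263.8) = -610.4 kJ/mol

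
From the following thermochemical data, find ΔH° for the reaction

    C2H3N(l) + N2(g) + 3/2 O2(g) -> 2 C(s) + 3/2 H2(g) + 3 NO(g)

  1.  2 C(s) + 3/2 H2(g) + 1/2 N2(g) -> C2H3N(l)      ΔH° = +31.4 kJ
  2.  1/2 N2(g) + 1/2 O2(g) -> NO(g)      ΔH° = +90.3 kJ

ΔH° = 239.5 kJ

eq. 1 reversed (reverse to put C2H3N(l) on the reactant side): -31.4 kJ
eq. 2 × 3 (×3 to match 3 NO(g) in the target): (3)·(+90.3) = +270.9 kJ
Combining the equations, ΔH° = (-1)·(+31.4) + (3)·(+90.3) = 239.5 kJ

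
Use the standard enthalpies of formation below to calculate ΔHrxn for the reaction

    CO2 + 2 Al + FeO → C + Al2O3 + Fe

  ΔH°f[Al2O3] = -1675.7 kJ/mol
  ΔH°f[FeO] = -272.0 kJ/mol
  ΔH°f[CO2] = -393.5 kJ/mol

ΔH°rxn = Σ nΔHf°(products) − Σ nΔHf°(reactants).
Products: 1·(+0.0) + 1·(-1675.7) + 1·(+0.0) = -1675.7
Reactants: 1·(-393.5) + 2·(+0.0) + 1·(-272.0) = -665.5
ΔHrxn = (-1675.7) − (-665.5) = -1010.2 kJ/mol

ΔHrxn = -1010.2 kJ/mol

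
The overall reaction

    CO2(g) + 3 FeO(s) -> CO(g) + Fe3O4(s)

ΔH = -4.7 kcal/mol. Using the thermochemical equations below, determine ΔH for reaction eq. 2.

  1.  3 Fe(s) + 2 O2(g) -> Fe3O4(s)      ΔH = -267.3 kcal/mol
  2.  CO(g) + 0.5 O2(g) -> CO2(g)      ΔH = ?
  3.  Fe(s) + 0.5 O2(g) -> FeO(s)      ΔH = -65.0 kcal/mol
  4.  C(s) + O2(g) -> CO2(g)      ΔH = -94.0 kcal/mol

eq. 1 as written: -267.3 kcal/mol
eq. 2 reversed: contributes −x
eq. 3 reversed and × 3: (-3)·(-65.0) = +195.0 kcal/mol
eq. 4: not needed.
-4.7 = (-267.3) + (+195.0) − x
x = (-4.7 − (-72.3)) / (-1) = -67.6 kcal/mol

ΔH = -67.6 kcal/mol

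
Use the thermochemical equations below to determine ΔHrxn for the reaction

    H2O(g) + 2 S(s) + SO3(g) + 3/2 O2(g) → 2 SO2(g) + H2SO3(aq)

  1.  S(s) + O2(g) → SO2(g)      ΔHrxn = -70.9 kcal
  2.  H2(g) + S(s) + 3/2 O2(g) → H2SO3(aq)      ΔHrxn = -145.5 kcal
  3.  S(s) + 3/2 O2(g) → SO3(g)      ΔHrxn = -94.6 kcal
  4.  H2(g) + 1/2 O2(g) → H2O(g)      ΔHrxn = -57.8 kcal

eq. 1 × 2 (scale by 2 for the 2 SO2(g)): (2)·(-70.9) = -141.8 kcal
eq. 2 as written (H2SO3(aq) already on the product side): -145.5 kcal
eq. 3 reversed (SO3(g) must end up as a reactant): +94.6 kcal
eq. 4 reversed (H2O(g) must end up as a reactant): +57.8 kcal
Combining the equations, ΔHrxn = (-141.8) + (-145.5) + (+94.6) + (+57.8) = -134.9 kcal

ΔHrxn = -134.9 kcal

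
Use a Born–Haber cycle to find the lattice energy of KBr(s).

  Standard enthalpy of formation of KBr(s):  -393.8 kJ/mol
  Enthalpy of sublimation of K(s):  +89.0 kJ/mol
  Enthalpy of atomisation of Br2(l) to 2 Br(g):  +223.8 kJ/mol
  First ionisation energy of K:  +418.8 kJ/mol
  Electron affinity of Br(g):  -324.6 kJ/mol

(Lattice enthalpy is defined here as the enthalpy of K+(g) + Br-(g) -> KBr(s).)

U = -688.9 kJ/mol

ΔHf° = 1·ΔHsub + 1·(ΣIE) + 1/2·D(Br2) + 1·EA + U
-393.8 = 1·(+89.0) + 1·(+418.8) + 1/2·(+223.8) + 1·(-324.6) + U
U = -393.8 − (+295.1) = -688.9 kJ/mol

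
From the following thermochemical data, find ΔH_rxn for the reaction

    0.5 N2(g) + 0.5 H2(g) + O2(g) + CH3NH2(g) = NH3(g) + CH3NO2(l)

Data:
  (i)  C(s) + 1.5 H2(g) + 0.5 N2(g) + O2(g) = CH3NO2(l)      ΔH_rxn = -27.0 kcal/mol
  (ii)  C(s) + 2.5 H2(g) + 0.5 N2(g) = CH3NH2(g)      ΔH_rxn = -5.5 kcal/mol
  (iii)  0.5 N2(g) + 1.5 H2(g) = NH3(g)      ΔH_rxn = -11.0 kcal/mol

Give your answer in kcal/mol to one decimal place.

(i) as written: -27.0 kcal/mol
(ii) reversed: +5.5 kcal/mol
(iii) as written: -11.0 kcal/mol
Summing the manipulated equations, ΔH_rxn = (1)·(-27.0) + (-1)·(-5.5) + (1)·(-11.0) = -32.5 kcal/mol

ΔH_rxn = -32.5 kcal/mol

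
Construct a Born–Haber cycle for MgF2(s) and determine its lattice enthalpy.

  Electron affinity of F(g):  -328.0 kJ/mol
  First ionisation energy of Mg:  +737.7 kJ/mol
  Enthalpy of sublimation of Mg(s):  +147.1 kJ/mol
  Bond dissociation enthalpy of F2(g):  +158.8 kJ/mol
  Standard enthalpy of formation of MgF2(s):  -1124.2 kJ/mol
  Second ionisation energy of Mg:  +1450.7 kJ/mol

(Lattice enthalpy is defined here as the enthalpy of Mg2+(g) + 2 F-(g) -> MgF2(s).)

U = -2962.5 kJ/mol

ΔHf° = 1·ΔHsub + 1·(ΣIE) + 1·D(F2) + 2·EA + U
-1124.2 = 1·(+147.1) + 1·(+2188.4) + 1·(+158.8) + 2·(-328.0) + U
U = -1124.2 − (+1838.3) = -2962.5 kJ/mol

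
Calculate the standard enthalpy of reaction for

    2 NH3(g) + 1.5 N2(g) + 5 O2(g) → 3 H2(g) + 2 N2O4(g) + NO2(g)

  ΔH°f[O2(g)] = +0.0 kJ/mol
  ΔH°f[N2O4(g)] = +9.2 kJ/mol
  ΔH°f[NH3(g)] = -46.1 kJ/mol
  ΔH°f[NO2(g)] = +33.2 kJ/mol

ΔH° = 143.8 kJ/mol

Products: 3·(+0.0) + 2·(+9.2) + 1·(+33.2) = +51.6
Reactants: 2·(-46.1) + 3/2·(+0.0) + 5·(+0.0) = -92.2
ΔH° = (+51.6) − (-92.2) = 143.8 kJ/mol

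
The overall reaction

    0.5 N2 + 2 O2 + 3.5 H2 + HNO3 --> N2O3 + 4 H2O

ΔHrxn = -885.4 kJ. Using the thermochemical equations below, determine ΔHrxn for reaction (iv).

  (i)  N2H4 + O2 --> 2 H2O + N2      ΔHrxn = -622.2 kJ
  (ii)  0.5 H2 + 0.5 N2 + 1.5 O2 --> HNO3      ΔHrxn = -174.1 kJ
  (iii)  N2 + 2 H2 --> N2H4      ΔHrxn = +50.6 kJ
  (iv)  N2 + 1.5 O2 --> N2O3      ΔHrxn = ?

ΔHrxn = 83.7 kJ

(i) × 2 (scale by 2 for the 4 H2O): (2)·(-622.2) = -1244.4 kJ
(ii) reversed (reverse to put HNO3 on the reactant side): +174.1 kJ
(iii) × 2: (2)·(+50.6) = +101.2 kJ
(iv) as written (N2O3 already on the product side): contributes x
-885.4 = (-1244.4) + (+174.1) + (+101.2) + x
x = (-885.4 − (-969.1)) / (1) = 83.7 kJ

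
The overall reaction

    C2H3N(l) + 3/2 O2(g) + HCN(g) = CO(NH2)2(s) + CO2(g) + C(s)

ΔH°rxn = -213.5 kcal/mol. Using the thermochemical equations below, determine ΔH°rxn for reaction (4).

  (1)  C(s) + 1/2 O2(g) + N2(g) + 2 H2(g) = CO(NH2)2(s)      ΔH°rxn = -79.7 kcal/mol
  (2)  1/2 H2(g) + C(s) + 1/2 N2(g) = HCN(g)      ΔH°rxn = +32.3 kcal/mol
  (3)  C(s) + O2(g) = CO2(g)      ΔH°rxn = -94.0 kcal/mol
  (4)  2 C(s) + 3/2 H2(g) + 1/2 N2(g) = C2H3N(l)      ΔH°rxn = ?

ΔH°rxn = 7.5 kcal/mol

(1) as written: -79.7 kcal/mol
(2) reversed: -32.3 kcal/mol
(3) as written: -94.0 kcal/mol
(4) reversed: contributes −x
-213.5 = (-79.7) + (-32.3) + (-94.0) − x
x = (-213.5 − (-206.0)) / (-1) = 7.5 kcal/mol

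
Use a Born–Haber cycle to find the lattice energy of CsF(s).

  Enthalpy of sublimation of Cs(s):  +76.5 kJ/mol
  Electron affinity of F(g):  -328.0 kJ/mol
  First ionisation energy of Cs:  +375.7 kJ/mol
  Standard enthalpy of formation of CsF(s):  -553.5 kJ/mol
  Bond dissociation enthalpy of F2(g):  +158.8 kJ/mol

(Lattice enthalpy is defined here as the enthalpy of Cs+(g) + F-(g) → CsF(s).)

ΔHf° = 1·ΔHsub + 1·(ΣIE) + 1/2·D(F2) + 1·EA + U
-553.5 = 1·(+76.5) + 1·(+375.7) + 1/2·(+158.8) + 1·(-328.0) + U
U = -553.5 − (+203.6) = -757.1 kJ/mol

U = -757.1 kJ/mol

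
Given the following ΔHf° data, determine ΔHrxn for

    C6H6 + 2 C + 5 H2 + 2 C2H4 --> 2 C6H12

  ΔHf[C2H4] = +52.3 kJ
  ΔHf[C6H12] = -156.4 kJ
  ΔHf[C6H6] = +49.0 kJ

ΔH°rxn = Σ nΔHf°(products) − Σ nΔHf°(reactants).
Products: 2·(-156.4) = -312.8
Reactants: 1·(+49.0) + 2·(+0.0) + 5·(+0.0) + 2·(+52.3) = +153.6
ΔHrxn = (-312.8) − (+153.6) = -466.4 kJ

ΔHrxn = -466.4 kJ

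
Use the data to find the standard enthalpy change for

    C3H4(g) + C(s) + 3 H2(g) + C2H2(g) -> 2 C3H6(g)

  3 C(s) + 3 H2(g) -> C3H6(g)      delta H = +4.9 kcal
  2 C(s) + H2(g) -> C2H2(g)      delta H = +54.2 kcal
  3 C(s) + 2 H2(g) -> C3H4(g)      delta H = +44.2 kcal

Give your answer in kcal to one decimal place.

delta H = -88.6 kcal

equation 1 × 2 (scale by 2 for the 2 C3H6(g)): (2)·(+4.9) = +9.8 kcal
equation 2 reversed (reverse to put C2H2(g) on the reactant side): -54.2 kcal
equation 3 reversed (C3H4(g) must end up as a reactant): -44.2 kcal
Summing the manipulated equations, delta H = (+9.8) + (-54.2) + (-44.2) = -88.6 kcal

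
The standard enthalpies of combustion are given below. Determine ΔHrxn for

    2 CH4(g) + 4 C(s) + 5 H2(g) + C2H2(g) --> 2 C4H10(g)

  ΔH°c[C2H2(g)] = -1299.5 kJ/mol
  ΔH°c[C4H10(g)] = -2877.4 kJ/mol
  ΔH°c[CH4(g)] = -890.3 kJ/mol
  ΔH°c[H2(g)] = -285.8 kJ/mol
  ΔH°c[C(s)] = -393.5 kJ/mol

ΔHrxn = -328.3 kJ/mol

Using ΔH = Σ nΔHc°(reactants) − Σ nΔHc°(products):
= [2·(-890.3) + 4·(-393.5) + 5·(-285.8) + 1·(-1299.5)] − [2·(-2877.4)]
= -328.3 kJ/mol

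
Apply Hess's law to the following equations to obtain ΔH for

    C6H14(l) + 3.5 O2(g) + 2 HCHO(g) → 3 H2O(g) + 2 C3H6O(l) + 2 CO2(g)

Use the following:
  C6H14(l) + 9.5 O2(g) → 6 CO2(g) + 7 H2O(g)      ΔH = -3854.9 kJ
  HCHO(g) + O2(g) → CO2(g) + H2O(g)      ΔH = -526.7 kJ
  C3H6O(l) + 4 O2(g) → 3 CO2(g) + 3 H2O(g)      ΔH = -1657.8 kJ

equation 1 as written (C6H14(l) already on the reactant side): -3854.9 kJ
equation 2 × 2 (scale by 2 for the 2 HCHO(g)): (2)·(-526.7) = -1053.4 kJ
equation 3 reversed and × 2 (C3H6O(l) must end up as a product; scale by 2 for the 2 C3H6O(l)): (-2)·(-1657.8) = +3315.6 kJ
ΔH = (-3854.9) + (-1053.4) + (+3315.6) = -1592.7 kJ

ΔH = -1592.7 kJ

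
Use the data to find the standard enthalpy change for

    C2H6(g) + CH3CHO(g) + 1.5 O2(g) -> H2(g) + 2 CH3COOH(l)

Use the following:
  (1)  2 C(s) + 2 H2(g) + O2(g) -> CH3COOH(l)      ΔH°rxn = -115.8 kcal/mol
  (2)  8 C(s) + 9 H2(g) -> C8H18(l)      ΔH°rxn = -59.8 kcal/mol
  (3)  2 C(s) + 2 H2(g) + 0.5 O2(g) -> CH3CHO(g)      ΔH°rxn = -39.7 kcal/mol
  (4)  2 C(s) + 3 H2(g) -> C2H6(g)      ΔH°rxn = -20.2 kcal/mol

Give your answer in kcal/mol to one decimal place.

ΔH°rxn = -171.7 kcal/mol

(1) × 2: (2)·(-115.8) = -231.6 kcal/mol
(2): not needed.
(3) reversed: +39.7 kcal/mol
(4) reversed: +20.2 kcal/mol
Summing the manipulated equations, ΔH°rxn = (-231.6) + (+39.7) + (+20.2) = -171.7 kcal/mol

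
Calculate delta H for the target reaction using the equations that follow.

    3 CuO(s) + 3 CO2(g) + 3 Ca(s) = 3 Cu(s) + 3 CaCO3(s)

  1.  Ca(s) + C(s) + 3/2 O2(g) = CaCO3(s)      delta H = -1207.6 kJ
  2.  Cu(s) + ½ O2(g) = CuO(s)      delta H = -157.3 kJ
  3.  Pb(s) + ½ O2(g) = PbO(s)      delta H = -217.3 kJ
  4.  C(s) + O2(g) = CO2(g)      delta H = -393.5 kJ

delta H = -1970.4 kJ

eq. 1 × 3 (scale by 3 for the 3 CaCO3(s)): (3)·(-1207.6) = -3622.8 kJ
eq. 2 reversed and × 3 (reverse to put CuO(s) on the reactant side; scale by 3 for the 3 CuO(s)): (-3)·(-157.3) = +471.9 kJ
eq. 3: not needed (PbO(s) appears nowhere else).
eq. 4 reversed and × 3 (reverse to put CO2(g) on the reactant side; ×3 to match 3 CO2(g) in the target): (-3)·(-393.5) = +1180.5 kJ
Summing the manipulated equations, delta H = (-3622.8) + (+471.9) + (+1180.5) = -1970.4 kJ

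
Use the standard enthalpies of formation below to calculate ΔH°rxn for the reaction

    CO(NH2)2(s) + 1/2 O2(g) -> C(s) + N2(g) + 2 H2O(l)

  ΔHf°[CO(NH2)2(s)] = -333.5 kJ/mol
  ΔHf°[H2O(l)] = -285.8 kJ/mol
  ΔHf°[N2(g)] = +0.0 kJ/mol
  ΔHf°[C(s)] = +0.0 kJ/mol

Products: 1·(+0.0) + 1·(+0.0) + 2·(-285.8) = -571.6
Reactants: 1·(-333.5) + 1/2·(+0.0) = -333.5
ΔH°rxn = (-571.6) − (-333.5) = -238.1 kJ/mol

ΔH°rxn = -238.1 kJ/mol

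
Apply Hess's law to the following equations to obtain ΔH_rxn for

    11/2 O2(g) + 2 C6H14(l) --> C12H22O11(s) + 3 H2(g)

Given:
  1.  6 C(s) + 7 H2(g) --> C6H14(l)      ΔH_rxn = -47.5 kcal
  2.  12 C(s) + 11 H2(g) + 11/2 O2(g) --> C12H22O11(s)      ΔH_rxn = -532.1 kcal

eq. 1 reversed and × 2: (-2)·(-47.5) = +95.0 kcal
eq. 2 as written: -532.1 kcal
Summing the manipulated equations, ΔH_rxn = (+95.0) + (-532.1) = -437.1 kcal

ΔH_rxn = -437.1 kcal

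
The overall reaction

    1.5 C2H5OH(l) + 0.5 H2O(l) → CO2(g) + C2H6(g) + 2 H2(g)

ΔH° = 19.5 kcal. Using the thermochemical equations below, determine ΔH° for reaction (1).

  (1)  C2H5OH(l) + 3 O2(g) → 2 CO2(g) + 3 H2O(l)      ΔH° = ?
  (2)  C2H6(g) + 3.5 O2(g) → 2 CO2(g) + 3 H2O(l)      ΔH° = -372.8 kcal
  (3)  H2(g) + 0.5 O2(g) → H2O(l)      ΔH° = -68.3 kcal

ΔH° = -326.6 kcal

(1) × 3/2: contributes 3/2·x
(2) reversed: +372.8 kcal
(3) reversed and × 2: (-2)·(-68.3) = +136.6 kcal
+19.5 = (+372.8) + (+136.6) + 3/2·x
x = (+19.5 − (+509.4)) / (3/2) = -326.6 kcal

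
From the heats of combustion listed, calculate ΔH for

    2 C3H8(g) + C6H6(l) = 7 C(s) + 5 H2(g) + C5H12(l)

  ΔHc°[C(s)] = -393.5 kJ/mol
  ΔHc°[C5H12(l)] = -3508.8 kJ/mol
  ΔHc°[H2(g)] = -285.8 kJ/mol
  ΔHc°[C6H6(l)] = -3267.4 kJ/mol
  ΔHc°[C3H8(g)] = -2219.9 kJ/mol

Using ΔH = Σ nΔHc°(reactants) − Σ nΔHc°(products):
= [2·(-2219.9) + 1·(-3267.4)] − [7·(-393.5) + 5·(-285.8) + 1·(-3508.8)]
= -14.9 kJ/mol

ΔH = -14.9 kJ/mol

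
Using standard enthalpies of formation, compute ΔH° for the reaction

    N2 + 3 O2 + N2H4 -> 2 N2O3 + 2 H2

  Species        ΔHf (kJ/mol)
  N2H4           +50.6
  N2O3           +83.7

ΔH° = 116.8 kJ/mol

Products: 2·(+83.7) + 2·(+0.0) = +167.4
Reactants: 1·(+0.0) + 3·(+0.0) + 1·(+50.6) = +50.6
ΔH° = (+167.4) − (+50.6) = 116.8 kJ/mol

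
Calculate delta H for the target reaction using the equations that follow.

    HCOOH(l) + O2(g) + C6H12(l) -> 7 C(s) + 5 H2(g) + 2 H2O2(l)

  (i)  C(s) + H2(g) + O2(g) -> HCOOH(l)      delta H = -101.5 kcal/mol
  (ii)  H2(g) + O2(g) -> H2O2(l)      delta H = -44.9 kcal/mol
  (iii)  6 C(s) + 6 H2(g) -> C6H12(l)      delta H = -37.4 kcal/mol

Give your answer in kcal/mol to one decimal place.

delta H = 49.1 kcal/mol

(i) reversed (reverse to put HCOOH(l) on the reactant side): +101.5 kcal/mol
(ii) × 2 (scale by 2 for the 2 H2O2(l)): (2)·(-44.9) = -89.8 kcal/mol
(iii) reversed (reverse to put C6H12(l) on the reactant side): +37.4 kcal/mol
Combining the equations, delta H = (+101.5) + (-89.8) + (+37.4) = 49.1 kcal/mol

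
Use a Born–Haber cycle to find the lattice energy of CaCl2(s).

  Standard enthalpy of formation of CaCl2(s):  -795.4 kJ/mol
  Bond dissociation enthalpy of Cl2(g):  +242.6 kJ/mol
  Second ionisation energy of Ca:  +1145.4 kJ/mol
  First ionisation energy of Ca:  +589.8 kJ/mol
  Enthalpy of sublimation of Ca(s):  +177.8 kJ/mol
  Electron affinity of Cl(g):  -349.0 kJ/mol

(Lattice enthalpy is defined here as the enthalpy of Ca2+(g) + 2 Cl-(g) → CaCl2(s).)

ΔHf° = 1·ΔHsub + 1·(ΣIE) + 1·D(Cl2) + 2·EA + U
-795.4 = 1·(+177.8) + 1·(+1735.2) + 1·(+242.6) + 2·(-349.0) + U
U = -795.4 − (+1457.6) = -2253.0 kJ/mol

U = -2253.0 kJ/mol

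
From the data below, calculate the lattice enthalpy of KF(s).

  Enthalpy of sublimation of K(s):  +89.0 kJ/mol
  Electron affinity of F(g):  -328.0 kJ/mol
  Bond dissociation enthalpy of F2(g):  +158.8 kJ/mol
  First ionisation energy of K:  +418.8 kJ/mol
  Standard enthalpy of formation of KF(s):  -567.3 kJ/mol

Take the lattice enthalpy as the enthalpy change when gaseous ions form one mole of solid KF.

ΔHf° = 1·ΔHsub + 1·(ΣIE) + 1/2·D(F2) + 1·EA + U
-567.3 = 1·(+89.0) + 1·(+418.8) + 1/2·(+158.8) + 1·(-328.0) + U
U = -567.3 − (+259.2) = -826.5 kJ/mol

U = -826.5 kJ/mol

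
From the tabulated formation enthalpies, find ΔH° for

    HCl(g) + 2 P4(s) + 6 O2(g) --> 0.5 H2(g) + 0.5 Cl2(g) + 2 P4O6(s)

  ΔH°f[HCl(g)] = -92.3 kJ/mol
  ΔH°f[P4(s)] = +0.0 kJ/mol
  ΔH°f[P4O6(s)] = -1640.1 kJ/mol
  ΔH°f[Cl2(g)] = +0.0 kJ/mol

ΔH° = -3187.9 kJ/mol

Products: 1/2·(+0.0) + 1/2·(+0.0) + 2·(-1640.1) = -3280.2
Reactants: 1·(-92.3) + 2·(+0.0) + 6·(+0.0) = -92.3
ΔH° = (-3280.2) − (-92.3) = -3187.9 kJ/mol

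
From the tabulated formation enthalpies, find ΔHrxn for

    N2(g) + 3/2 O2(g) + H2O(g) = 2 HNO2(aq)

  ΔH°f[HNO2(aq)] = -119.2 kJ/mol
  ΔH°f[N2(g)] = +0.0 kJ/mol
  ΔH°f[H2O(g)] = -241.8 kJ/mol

ΔHrxn = 3.4 kJ/mol

Products: 2·(-119.2) = -238.4
Reactants: 1·(+0.0) + 3/2·(+0.0) + 1·(-241.8) = -241.8
ΔHrxn = (-238.4) − (-241.8) = 3.4 kJ/mol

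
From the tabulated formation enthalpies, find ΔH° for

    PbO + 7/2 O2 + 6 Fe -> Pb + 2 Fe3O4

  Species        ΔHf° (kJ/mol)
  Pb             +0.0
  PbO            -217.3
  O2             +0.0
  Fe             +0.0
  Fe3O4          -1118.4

ΔH°rxn = Σ nΔHf°(products) − Σ nΔHf°(reactants).
Products: 1·(+0.0) + 2·(-1118.4) = -2236.8
Reactants: 1·(-217.3) + 7/2·(+0.0) + 6·(+0.0) = -217.3
ΔH° = (-2236.8) − (-217.3) = -2019.5 kJ/mol

ΔH° = -2019.5 kJ/mol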